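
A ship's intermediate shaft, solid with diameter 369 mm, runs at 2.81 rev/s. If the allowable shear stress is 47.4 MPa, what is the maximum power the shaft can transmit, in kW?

J = πd⁴/32 = π(0.369)⁴/32 = 1.820×10^-3 m⁴.
T_max = τ_allow·J/r = 4.74×10^7 × 1.820×10^-3 / 0.184 = 467600 N·m.
ω = 2π·2.81 = 17.66 rad/s, so P_max = T_max·ω = 8.256×10^6 W.

8260 kW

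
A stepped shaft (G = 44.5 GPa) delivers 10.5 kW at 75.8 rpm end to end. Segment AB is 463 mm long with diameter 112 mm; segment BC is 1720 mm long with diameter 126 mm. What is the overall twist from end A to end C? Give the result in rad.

0.00296 rad

ω = 2π·75.8/60 = 7.938 rad/s, so T = P/ω = 10.5×10³ / 7.938 = 1323 N·m.
J_AB = π(0.112)⁴/32 = 1.54×10^-5 m⁴; J_BC = π(0.126)⁴/32 = 2.47×10^-5 m⁴.
θ = (T/G)·Σ L_i/J_i = (1323/44.5×10⁹)·(0.463/1.54×10^-5 + 1.72/2.47×10^-5) = 2.957×10^-3 rad.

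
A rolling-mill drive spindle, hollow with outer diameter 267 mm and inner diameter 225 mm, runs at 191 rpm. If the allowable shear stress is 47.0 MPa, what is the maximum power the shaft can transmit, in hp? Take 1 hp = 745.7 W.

J = π(d_o⁴ − d_i⁴)/32 = π(0.267⁴ − 0.225⁴)/32 = 2.473×10^-4 m⁴.
T_max = τ_allow·J/r = 4.70×10^7 × 2.473×10^-4 / 0.134 = 87070 N·m.
ω = 2π·191/60 = 20.00 rad/s, so P_max = T_max·ω = 1.742×10^6 W.

2340 hp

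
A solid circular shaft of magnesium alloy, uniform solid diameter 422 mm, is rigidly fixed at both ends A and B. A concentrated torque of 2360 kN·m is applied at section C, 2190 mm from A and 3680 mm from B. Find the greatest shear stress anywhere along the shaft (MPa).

With uniform GJ and both ends fixed, compatibility θ_AC = θ_CB gives T_A·a = T_B·b, together with T_A + T_B = T₀.
T_A = T₀·b/(a+b) = 2.360e6·3680/5870 = 1.480e6 N·m; T_B = 880500 N·m.
τ in each portion: τ_AC = 1.00×10^8 Pa, τ_CB = 5.97×10^7 Pa; maximum is in AC.
τ_max = T_AC·r/J = 1.480e6·0.211/3.11×10^-3 = 1.003×10^8 Pa.

100 MPa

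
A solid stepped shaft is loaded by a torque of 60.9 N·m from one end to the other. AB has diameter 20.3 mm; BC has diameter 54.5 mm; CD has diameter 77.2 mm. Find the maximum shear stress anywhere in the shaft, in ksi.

5.38 ksi

Under the same torque, τ_max = 16T/(πd³) is largest where d is smallest — segment AB (d = 20.3 mm).
τ_max = 16·60.90/(π·(0.0203)³) = 3.708×10^7 Pa.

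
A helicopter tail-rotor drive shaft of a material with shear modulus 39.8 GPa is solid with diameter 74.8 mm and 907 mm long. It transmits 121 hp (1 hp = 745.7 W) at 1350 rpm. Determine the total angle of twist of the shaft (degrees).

ω = 2π·1350/60 = 141.4 rad/s, so T = P/ω = 121×745.7 / 141.4 = 638.2 N·m.
J = πd⁴/32 = π(0.0748)⁴/32 = 3.073×10^-6 m⁴.
θ = T·L/(G·J) = 638.2 × 0.907 / (39.8×10⁹ × 3.073×10^-6) = 4.733×10^-3 rad.

0.271°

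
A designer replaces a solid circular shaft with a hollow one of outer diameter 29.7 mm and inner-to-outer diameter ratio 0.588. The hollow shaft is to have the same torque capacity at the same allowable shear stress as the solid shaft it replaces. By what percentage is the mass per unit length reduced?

Equal τ_max and T ⇒ the solid shaft needs d_s³ = d_o³(1−k⁴), so d_s = 29.7·(1−0.588⁴)^(1/3) = 28.47 mm.
Area ratio A_h/A_s = d_o²(1−k²)/d_s² = (1−k²)/(1−k⁴)^(2/3) = 0.7122.
Mass saving = 1 − 0.7122 = 28.8 %.

28.8 %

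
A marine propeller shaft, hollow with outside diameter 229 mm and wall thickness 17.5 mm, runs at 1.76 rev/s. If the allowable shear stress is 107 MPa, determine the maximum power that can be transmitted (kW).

1350 kW

J = π(d_o⁴ − d_i⁴)/32 = π(0.229⁴ − 0.194⁴)/32 = 1.309×10^-4 m⁴.
T_max = τ_allow·J/r = 1.07×10^8 × 1.309×10^-4 / 0.115 = 122300 N·m.
ω = 2π·1.76 = 11.06 rad/s, so P_max = T_max·ω = 1.353×10^6 W.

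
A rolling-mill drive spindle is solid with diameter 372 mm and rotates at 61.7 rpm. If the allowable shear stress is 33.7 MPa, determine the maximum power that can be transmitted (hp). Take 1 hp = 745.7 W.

J = πd⁴/32 = π(0.372)⁴/32 = 1.880×10^-3 m⁴.
T_max = τ_allow·J/r = 3.37×10^7 × 1.880×10^-3 / 0.186 = 340600 N·m.
ω = 2π·61.7/60 = 6.461 rad/s, so P_max = T_max·ω = 2.201×10^6 W.

2950 hp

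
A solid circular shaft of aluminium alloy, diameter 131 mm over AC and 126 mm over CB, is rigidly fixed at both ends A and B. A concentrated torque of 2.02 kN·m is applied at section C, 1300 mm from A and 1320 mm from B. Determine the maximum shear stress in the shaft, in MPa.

Compatibility: T_A·a/J_AC = T_B·b/J_CB with T_A + T_B = T₀.
J_AC = 2.89×10^-5 m⁴, J_CB = 2.47×10^-5 m⁴, so T_A = T₀·(J_AC/a)/((J_AC/a)+(J_CB/b)) = 1096 N·m, T_B = 923.9 N·m.
τ in each portion: τ_AC = 2.48×10^6 Pa, τ_CB = 2.35×10^6 Pa; maximum is in AC.
τ_max = T_AC·r/J = 1096·0.0655/2.89×10^-5 = 2.483×10^6 Pa.

2.48 MPa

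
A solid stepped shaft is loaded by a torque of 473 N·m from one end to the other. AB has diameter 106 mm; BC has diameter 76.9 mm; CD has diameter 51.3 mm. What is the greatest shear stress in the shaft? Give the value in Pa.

Under the same torque, τ_max = 16T/(πd³) is largest where d is smallest — segment CD (d = 51.3 mm).
τ_max = 16·473.0/(π·(0.0513)³) = 1.784×10^7 Pa.

1.78e7 Pa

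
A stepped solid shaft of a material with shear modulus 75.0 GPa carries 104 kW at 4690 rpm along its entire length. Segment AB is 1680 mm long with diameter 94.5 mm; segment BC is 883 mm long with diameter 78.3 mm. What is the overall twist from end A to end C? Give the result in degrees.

ω = 2π·4690/60 = 491.1 rad/s, so T = P/ω = 104×10³ / 491.1 = 211.8 N·m.
J_AB = π(0.0945)⁴/32 = 7.83×10^-6 m⁴; J_BC = π(0.0783)⁴/32 = 3.69×10^-6 m⁴.
θ = (T/G)·Σ L_i/J_i = (211.8/75.0×10⁹)·(1.68/7.83×10^-6 + 0.883/3.69×10^-6) = 1.281×10^-3 rad.

0.0734°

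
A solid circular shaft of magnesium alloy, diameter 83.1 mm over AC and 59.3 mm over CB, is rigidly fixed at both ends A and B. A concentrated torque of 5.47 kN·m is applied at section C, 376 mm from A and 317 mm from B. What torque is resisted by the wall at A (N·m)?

4180 N·m

Compatibility: T_A·a/J_AC = T_B·b/J_CB with T_A + T_B = T₀.
J_AC = 4.68×10^-6 m⁴, J_CB = 1.21×10^-6 m⁴, so T_A = T₀·(J_AC/a)/((J_AC/a)+(J_CB/b)) = 4183 N·m, T_B = 1287 N·m.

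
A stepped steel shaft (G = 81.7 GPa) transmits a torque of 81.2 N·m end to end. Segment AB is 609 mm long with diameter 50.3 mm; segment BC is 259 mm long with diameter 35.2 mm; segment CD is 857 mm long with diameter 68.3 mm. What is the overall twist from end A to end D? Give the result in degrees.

0.176°

J_AB = π(0.0503)⁴/32 = 6.28×10^-7 m⁴; J_BC = π(0.0352)⁴/32 = 1.51×10^-7 m⁴; J_CD = π(0.0683)⁴/32 = 2.14×10^-6 m⁴.
θ = (T/G)·Σ L_i/J_i = (81.20/81.7×10⁹)·(0.609/6.28×10^-7 + 0.259/1.51×10^-7 + 0.857/2.14×10^-6) = 3.070×10^-3 rad.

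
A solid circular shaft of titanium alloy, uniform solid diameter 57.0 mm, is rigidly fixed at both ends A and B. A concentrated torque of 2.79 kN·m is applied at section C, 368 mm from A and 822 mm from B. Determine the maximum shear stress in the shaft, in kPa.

53000 kPa

With uniform GJ and both ends fixed, compatibility θ_AC = θ_CB gives T_A·a = T_B·b, together with T_A + T_B = T₀.
T_A = T₀·b/(a+b) = 2790·822/1190 = 1927 N·m; T_B = 862.8 N·m.
τ in each portion: τ_AC = 5.30×10^7 Pa, τ_CB = 2.37×10^7 Pa; maximum is in AC.
τ_max = T_AC·r/J = 1927·0.0285/1.04×10^-6 = 5.300×10^7 Pa.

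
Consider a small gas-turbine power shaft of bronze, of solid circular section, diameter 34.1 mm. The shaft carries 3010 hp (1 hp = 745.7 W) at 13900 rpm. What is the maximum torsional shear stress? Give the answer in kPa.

ω = 2π·13900/60 = 1456 rad/s, so T = P/ω = 3010×745.7 / 1456 = 1542 N·m.
J = πd⁴/32 = π(0.0341)⁴/32 = 1.327×10^-7 m⁴.
τ_max = T·r/J = 1542 × 0.0170 / 1.327×10^-7 = 1.981×10^8 Pa.

198000 kPa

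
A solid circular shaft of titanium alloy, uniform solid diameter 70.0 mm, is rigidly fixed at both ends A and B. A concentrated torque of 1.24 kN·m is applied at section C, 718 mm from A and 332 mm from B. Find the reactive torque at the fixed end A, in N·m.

392 N·m

With uniform GJ and both ends fixed, compatibility θ_AC = θ_CB gives T_A·a = T_B·b, together with T_A + T_B = T₀.
T_A = T₀·b/(a+b) = 1240·332/1050 = 392.1 N·m; T_B = 847.9 N·m.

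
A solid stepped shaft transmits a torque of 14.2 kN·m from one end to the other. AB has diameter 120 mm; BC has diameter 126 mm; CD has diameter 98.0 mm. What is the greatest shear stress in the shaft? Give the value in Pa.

7.68e7 Pa

Under the same torque, τ_max = 16T/(πd³) is largest where d is smallest — segment CD (d = 98.0 mm).
τ_max = 16·14200/(π·(0.0980)³) = 7.684×10^7 Pa.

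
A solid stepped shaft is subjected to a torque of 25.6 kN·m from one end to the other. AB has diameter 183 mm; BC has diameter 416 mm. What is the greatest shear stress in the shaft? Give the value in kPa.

Under the same torque, τ_max = 16T/(πd³) is largest where d is smallest — segment AB (d = 183 mm).
τ_max = 16·25600/(π·(0.183)³) = 2.127×10^7 Pa.

21300 kPa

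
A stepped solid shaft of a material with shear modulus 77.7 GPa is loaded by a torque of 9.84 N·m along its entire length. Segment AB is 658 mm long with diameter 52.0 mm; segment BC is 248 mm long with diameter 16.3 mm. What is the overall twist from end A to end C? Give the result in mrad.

J_AB = π(0.0520)⁴/32 = 7.18×10^-7 m⁴; J_BC = π(0.0163)⁴/32 = 6.93×10^-9 m⁴.
θ = (T/G)·Σ L_i/J_i = (9.840/77.7×10⁹)·(0.658/7.18×10^-7 + 0.248/6.93×10^-9) = 4.648×10^-3 rad.

4.65 mrad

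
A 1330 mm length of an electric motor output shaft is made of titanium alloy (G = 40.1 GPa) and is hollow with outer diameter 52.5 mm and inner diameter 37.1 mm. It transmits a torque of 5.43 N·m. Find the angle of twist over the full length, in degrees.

J = π(d_o⁴ − d_i⁴)/32 = π(0.0525⁴ − 0.0371⁴)/32 = 5.598×10^-7 m⁴.
θ = T·L/(G·J) = 5.430 × 1.33 / (40.1×10⁹ × 5.598×10^-7) = 3.217×10^-4 rad.

0.0184°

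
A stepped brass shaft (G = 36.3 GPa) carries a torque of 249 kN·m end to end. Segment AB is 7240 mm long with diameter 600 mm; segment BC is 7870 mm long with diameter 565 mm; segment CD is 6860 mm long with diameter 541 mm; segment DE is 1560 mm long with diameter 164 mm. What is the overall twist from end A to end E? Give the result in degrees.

9.49°

J_AB = π(0.600)⁴/32 = 0.0127 m⁴; J_BC = π(0.565)⁴/32 = 0.0100 m⁴; J_CD = π(0.541)⁴/32 = 8.41×10^-3 m⁴; J_DE = π(0.164)⁴/32 = 7.10×10^-5 m⁴.
θ = (T/G)·Σ L_i/J_i = (249000/36.3×10⁹)·(7.24/0.0127 + 7.87/0.0100 + 6.86/8.41×10^-3 + 1.56/7.10×10^-5) = 0.1656 rad.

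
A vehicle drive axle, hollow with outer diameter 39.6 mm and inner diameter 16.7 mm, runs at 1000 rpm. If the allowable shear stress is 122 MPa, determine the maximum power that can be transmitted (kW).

J = π(d_o⁴ − d_i⁴)/32 = π(0.0396⁴ − 0.0167⁴)/32 = 2.338×10^-7 m⁴.
T_max = τ_allow·J/r = 1.22×10^8 × 2.338×10^-7 / 0.0198 = 1441 N·m.
ω = 2π·1000/60 = 104.7 rad/s, so P_max = T_max·ω = 1.509×10^5 W.

151 kW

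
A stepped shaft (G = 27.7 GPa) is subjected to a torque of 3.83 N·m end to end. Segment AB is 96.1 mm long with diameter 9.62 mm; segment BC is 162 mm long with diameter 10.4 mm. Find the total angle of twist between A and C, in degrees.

J_AB = π(0.00962)⁴/32 = 8.41×10^-10 m⁴; J_BC = π(0.0104)⁴/32 = 1.15×10^-9 m⁴.
θ = (T/G)·Σ L_i/J_i = (3.830/27.7×10⁹)·(0.0961/8.41×10^-10 + 0.162/1.15×10^-9) = 0.03531 rad.

2.02°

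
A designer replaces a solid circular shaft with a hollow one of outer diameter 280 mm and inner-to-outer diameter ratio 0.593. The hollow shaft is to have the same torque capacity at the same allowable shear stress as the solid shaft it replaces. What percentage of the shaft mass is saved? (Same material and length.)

Equal τ_max and T ⇒ the solid shaft needs d_s³ = d_o³(1−k⁴), so d_s = 280·(1−0.593⁴)^(1/3) = 267.9 mm.
Area ratio A_h/A_s = d_o²(1−k²)/d_s² = (1−k²)/(1−k⁴)^(2/3) = 0.7080.
Mass saving = 1 − 0.7080 = 29.2 %.

29.2 %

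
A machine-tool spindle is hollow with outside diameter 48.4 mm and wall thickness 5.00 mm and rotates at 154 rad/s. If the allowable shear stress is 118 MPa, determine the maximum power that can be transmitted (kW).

J = π(d_o⁴ − d_i⁴)/32 = π(0.0484⁴ − 0.0384⁴)/32 = 3.253×10^-7 m⁴.
T_max = τ_allow·J/r = 1.18×10^8 × 3.253×10^-7 / 0.0242 = 1586 N·m.
ω = 154 rad/s, so P_max = T_max·ω = 2.443×10^5 W.

244 kW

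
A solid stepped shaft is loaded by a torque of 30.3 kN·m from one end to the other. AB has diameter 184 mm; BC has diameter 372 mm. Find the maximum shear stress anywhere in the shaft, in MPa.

24.8 MPa

Under the same torque, τ_max = 16T/(πd³) is largest where d is smallest — segment AB (d = 184 mm).
τ_max = 16·30300/(π·(0.184)³) = 2.477×10^7 Pa.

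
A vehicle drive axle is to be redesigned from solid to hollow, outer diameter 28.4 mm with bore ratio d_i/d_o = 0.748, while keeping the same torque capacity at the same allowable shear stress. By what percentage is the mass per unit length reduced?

43.4 %

Equal τ_max and T ⇒ the solid shaft needs d_s³ = d_o³(1−k⁴), so d_s = 28.4·(1−0.748⁴)^(1/3) = 25.06 mm.
Area ratio A_h/A_s = d_o²(1−k²)/d_s² = (1−k²)/(1−k⁴)^(2/3) = 0.5658.
Mass saving = 1 − 0.5658 = 43.4 %.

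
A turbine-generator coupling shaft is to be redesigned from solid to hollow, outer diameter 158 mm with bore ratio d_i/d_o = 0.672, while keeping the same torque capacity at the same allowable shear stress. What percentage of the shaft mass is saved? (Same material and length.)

36.2 %

Equal τ_max and T ⇒ the solid shaft needs d_s³ = d_o³(1−k⁴), so d_s = 158·(1−0.672⁴)^(1/3) = 146.4 mm.
Area ratio A_h/A_s = d_o²(1−k²)/d_s² = (1−k²)/(1−k⁴)^(2/3) = 0.6385.
Mass saving = 1 − 0.6385 = 36.2 %.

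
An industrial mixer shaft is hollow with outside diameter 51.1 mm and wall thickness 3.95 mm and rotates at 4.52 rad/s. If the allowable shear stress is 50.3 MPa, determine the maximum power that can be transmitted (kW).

J = π(d_o⁴ − d_i⁴)/32 = π(0.0511⁴ − 0.0432⁴)/32 = 3.275×10^-7 m⁴.
T_max = τ_allow·J/r = 5.03×10^7 × 3.275×10^-7 / 0.0255 = 644.7 N·m.
ω = 4.52 rad/s, so P_max = T_max·ω = 2914 W.

2.91 kW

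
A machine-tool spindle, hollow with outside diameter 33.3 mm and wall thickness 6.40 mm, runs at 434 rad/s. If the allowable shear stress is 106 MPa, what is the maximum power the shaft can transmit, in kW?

J = π(d_o⁴ − d_i⁴)/32 = π(0.0333⁴ − 0.0205⁴)/32 = 1.034×10^-7 m⁴.
T_max = τ_allow·J/r = 1.06×10^8 × 1.034×10^-7 / 0.0166 = 658.2 N·m.
ω = 434 rad/s, so P_max = T_max·ω = 2.856×10^5 W.

286 kW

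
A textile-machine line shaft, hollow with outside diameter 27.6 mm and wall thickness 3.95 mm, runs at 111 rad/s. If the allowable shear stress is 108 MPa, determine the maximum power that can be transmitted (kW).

36.6 kW

J = π(d_o⁴ − d_i⁴)/32 = π(0.0276⁴ − 0.0197⁴)/32 = 4.218×10^-8 m⁴.
T_max = τ_allow·J/r = 1.08×10^8 × 4.218×10^-8 / 0.0138 = 330.1 N·m.
ω = 111 rad/s, so P_max = T_max·ω = 3.664×10^4 W.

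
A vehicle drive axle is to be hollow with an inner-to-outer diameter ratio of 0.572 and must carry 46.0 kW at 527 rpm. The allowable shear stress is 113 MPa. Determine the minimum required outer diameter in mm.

34.8 mm

ω = 2π·527/60 = 55.19 rad/s, so T = P/ω = 46.0×10³ / 55.19 = 833.5 N·m.
For a hollow shaft with d_i/d_o = 0.572: τ_max = 16T/(π d_o³ (1−k⁴)), so d_o = [16T/(π τ_allow (1−k⁴))]^(1/3) = [16·833.5/(π·1.13×10^8·0.8930)]^(1/3) = 0.03478 m.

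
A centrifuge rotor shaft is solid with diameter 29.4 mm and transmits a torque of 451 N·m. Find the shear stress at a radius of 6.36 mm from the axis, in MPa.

J = πd⁴/32 = π(0.0294)⁴/32 = 7.335×10^-8 m⁴.
Shear stress varies linearly with radius: τ = T·r/J = 451.0 × 0.00636 / 7.335×10^-8 = 3.911×10^7 Pa.

39.1 MPa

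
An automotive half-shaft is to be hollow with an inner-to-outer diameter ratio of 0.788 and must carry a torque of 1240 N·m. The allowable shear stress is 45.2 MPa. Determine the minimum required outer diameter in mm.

For a hollow shaft with d_i/d_o = 0.788: τ_max = 16T/(π d_o³ (1−k⁴)), so d_o = [16T/(π τ_allow (1−k⁴))]^(1/3) = [16·1240/(π·4.52×10^7·0.6144)]^(1/3) = 0.06104 m.

61.0 mm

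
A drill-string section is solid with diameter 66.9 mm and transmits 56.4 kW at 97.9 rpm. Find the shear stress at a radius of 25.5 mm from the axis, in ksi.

10.3 ksi

ω = 2π·97.9/60 = 10.25 rad/s, so T = P/ω = 56.4×10³ / 10.25 = 5501 N·m.
J = πd⁴/32 = π(0.0669)⁴/32 = 1.967×10^-6 m⁴.
Shear stress varies linearly with radius: τ = T·r/J = 5501 × 0.0255 / 1.967×10^-6 = 7.134×10^7 Pa.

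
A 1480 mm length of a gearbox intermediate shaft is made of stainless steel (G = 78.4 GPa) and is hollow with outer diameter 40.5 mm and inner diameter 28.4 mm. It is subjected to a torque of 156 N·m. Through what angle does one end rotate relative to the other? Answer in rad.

0.0147 rad

J = π(d_o⁴ − d_i⁴)/32 = π(0.0405⁴ − 0.0284⁴)/32 = 2.003×10^-7 m⁴.
θ = T·L/(G·J) = 156.0 × 1.48 / (78.4×10⁹ × 2.003×10^-7) = 0.01471 rad.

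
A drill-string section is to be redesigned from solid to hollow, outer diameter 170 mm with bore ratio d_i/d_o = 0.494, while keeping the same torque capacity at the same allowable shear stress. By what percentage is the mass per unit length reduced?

21.2 %

Equal τ_max and T ⇒ the solid shaft needs d_s³ = d_o³(1−k⁴), so d_s = 170·(1−0.494⁴)^(1/3) = 166.6 mm.
Area ratio A_h/A_s = d_o²(1−k²)/d_s² = (1−k²)/(1−k⁴)^(2/3) = 0.7876.
Mass saving = 1 − 0.7876 = 21.2 %.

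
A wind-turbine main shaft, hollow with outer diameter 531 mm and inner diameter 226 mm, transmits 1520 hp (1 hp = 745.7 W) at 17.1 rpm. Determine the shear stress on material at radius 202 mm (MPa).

ω = 2π·17.1/60 = 1.791 rad/s, so T = P/ω = 1520×745.7 / 1.791 = 633000 N·m.
J = π(d_o⁴ − d_i⁴)/32 = π(0.531⁴ − 0.226⁴)/32 = 7.549×10^-3 m⁴.
Shear stress varies linearly with radius: τ = T·r/J = 633000 × 0.202 / 7.549×10^-3 = 1.694×10^7 Pa.

16.9 MPa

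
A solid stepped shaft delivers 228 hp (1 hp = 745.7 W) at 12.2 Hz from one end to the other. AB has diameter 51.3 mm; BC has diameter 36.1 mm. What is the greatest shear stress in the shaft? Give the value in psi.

34800 psi

ω = 2π·12.2 = 76.65 rad/s, so T = P/ω = 228×745.7 / 76.65 = 2218 N·m.
Under the same torque, τ_max = 16T/(πd³) is largest where d is smallest — segment BC (d = 36.1 mm).
τ_max = 16·2218/(π·(0.0361)³) = 2.401×10^8 Pa.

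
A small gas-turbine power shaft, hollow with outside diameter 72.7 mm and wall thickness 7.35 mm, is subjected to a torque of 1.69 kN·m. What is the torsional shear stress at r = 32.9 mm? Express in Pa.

3.41e7 Pa

J = π(d_o⁴ − d_i⁴)/32 = π(0.0727⁴ − 0.0580⁴)/32 = 1.631×10^-6 m⁴.
Shear stress varies linearly with radius: τ = T·r/J = 1690 × 0.0329 / 1.631×10^-6 = 3.408×10^7 Pa.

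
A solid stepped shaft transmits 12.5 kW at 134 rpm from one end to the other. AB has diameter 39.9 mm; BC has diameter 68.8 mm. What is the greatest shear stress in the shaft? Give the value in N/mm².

71.4 N/mm²

ω = 2π·134/60 = 14.03 rad/s, so T = P/ω = 12.5×10³ / 14.03 = 890.8 N·m.
Under the same torque, τ_max = 16T/(πd³) is largest where d is smallest — segment AB (d = 39.9 mm).
τ_max = 16·890.8/(π·(0.0399)³) = 7.142×10^7 Pa.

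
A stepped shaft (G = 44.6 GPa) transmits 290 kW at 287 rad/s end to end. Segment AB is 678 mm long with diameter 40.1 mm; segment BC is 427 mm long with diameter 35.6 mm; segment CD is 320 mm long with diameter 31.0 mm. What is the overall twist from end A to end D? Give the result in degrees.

11.6°

ω = 287 rad/s, so T = P/ω = 290×10³ / 287.0 = 1010 N·m.
J_AB = π(0.0401)⁴/32 = 2.54×10^-7 m⁴; J_BC = π(0.0356)⁴/32 = 1.58×10^-7 m⁴; J_CD = π(0.0310)⁴/32 = 9.07×10^-8 m⁴.
θ = (T/G)·Σ L_i/J_i = (1010/44.6×10⁹)·(0.678/2.54×10^-7 + 0.427/1.58×10^-7 + 0.320/9.07×10^-8) = 0.2018 rad.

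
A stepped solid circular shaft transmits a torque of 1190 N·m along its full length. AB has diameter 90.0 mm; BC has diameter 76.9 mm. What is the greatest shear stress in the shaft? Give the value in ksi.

1.93 ksi

Under the same torque, τ_max = 16T/(πd³) is largest where d is smallest — segment BC (d = 76.9 mm).
τ_max = 16·1190/(π·(0.0769)³) = 1.333×10^7 Pa.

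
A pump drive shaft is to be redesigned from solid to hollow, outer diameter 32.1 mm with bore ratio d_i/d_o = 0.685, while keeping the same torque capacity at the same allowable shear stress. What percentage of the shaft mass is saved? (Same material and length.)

Equal τ_max and T ⇒ the solid shaft needs d_s³ = d_o³(1−k⁴), so d_s = 32.1·(1−0.685⁴)^(1/3) = 29.55 mm.
Area ratio A_h/A_s = d_o²(1−k²)/d_s² = (1−k²)/(1−k⁴)^(2/3) = 0.6265.
Mass saving = 1 − 0.6265 = 37.4 %.

37.4 %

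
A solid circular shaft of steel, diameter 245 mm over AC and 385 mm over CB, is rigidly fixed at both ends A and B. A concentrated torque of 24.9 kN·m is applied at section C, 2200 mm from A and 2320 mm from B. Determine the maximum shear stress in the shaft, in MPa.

1.89 MPa

Compatibility: T_A·a/J_AC = T_B·b/J_CB with T_A + T_B = T₀.
J_AC = 3.54×10^-4 m⁴, J_CB = 2.16×10^-3 m⁴, so T_A = T₀·(J_AC/a)/((J_AC/a)+(J_CB/b)) = 3671 N·m, T_B = 21230 N·m.
τ in each portion: τ_AC = 1.27×10^6 Pa, τ_CB = 1.89×10^6 Pa; maximum is in CB.
τ_max = T_CB·r/J = 21230·0.193/2.16×10^-3 = 1.895×10^6 Pa.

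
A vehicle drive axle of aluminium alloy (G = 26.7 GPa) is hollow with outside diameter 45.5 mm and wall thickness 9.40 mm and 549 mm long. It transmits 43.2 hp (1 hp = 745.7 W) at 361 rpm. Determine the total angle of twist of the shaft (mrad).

ω = 2π·361/60 = 37.80 rad/s, so T = P/ω = 43.2×745.7 / 37.80 = 852.1 N·m.
J = π(d_o⁴ − d_i⁴)/32 = π(0.0455⁴ − 0.0267⁴)/32 = 3.709×10^-7 m⁴.
θ = T·L/(G·J) = 852.1 × 0.549 / (26.7×10⁹ × 3.709×10^-7) = 0.04724 rad.

47.2 mrad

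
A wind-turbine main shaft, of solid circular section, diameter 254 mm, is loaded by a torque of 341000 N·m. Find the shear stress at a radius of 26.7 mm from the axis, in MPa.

22.3 MPa

J = πd⁴/32 = π(0.254)⁴/32 = 4.086×10^-4 m⁴.
Shear stress varies linearly with radius: τ = T·r/J = 341000 × 0.0267 / 4.086×10^-4 = 2.228×10^7 Pa.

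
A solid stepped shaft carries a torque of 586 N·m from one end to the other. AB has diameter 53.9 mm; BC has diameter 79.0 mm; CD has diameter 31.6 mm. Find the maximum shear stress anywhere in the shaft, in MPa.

94.6 MPa

Under the same torque, τ_max = 16T/(πd³) is largest where d is smallest — segment CD (d = 31.6 mm).
τ_max = 16·586.0/(π·(0.0316)³) = 9.458×10^7 Pa.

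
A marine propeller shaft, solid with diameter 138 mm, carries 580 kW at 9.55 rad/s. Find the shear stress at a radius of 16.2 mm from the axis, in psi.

4010 psi

ω = 9.55 rad/s, so T = P/ω = 580×10³ / 9.550 = 60730 N·m.
J = πd⁴/32 = π(0.138)⁴/32 = 3.561×10^-5 m⁴.
Shear stress varies linearly with radius: τ = T·r/J = 60730 × 0.0162 / 3.561×10^-5 = 2.763×10^7 Pa.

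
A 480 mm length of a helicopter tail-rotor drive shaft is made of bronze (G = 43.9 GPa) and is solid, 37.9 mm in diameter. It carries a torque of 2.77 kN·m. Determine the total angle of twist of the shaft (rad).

0.150 rad

J = πd⁴/32 = π(0.0379)⁴/32 = 2.026×10^-7 m⁴.
θ = T·L/(G·J) = 2770 × 0.480 / (43.9×10⁹ × 2.026×10^-7) = 0.1495 rad.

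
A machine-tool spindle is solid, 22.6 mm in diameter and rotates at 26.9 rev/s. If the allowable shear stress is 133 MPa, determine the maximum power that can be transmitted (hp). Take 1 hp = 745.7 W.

68.3 hp

J = πd⁴/32 = π(0.0226)⁴/32 = 2.561×10^-8 m⁴.
T_max = τ_allow·J/r = 1.33×10^8 × 2.561×10^-8 / 0.0113 = 301.4 N·m.
ω = 2π·26.9 = 169.0 rad/s, so P_max = T_max·ω = 5.095×10^4 W.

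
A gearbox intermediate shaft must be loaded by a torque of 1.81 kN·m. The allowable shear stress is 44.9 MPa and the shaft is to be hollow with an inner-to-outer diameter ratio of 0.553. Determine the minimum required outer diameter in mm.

For a hollow shaft with d_i/d_o = 0.553: τ_max = 16T/(π d_o³ (1−k⁴)), so d_o = [16T/(π τ_allow (1−k⁴))]^(1/3) = [16·1810/(π·4.49×10^7·0.9065)]^(1/3) = 0.06096 m.

61.0 mm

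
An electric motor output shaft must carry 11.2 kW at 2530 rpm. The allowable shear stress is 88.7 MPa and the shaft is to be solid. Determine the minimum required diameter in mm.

ω = 2π·2530/60 = 264.9 rad/s, so T = P/ω = 11.2×10³ / 264.9 = 42.27 N·m.
For a solid shaft τ_max = 16T/(πd³), so d = (16T/(π τ_allow))^(1/3) = (16·42.27/(π·8.87×10^7))^(1/3) = 0.01344 m.

13.4 mm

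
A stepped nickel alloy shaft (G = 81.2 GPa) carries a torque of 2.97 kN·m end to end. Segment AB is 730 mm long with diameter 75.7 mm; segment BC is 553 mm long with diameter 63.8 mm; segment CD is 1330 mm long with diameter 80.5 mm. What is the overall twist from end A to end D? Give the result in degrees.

J_AB = π(0.0757)⁴/32 = 3.22×10^-6 m⁴; J_BC = π(0.0638)⁴/32 = 1.63×10^-6 m⁴; J_CD = π(0.0805)⁴/32 = 4.12×10^-6 m⁴.
θ = (T/G)·Σ L_i/J_i = (2970/81.2×10⁹)·(0.730/3.22×10^-6 + 0.553/1.63×10^-6 + 1.33/4.12×10^-6) = 0.03252 rad.

1.86°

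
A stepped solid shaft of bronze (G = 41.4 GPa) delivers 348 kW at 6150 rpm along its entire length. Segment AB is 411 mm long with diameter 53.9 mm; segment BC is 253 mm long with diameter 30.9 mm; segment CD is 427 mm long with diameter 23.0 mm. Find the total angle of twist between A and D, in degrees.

14.1°

ω = 2π·6150/60 = 644.0 rad/s, so T = P/ω = 348×10³ / 644.0 = 540.4 N·m.
J_AB = π(0.0539)⁴/32 = 8.29×10^-7 m⁴; J_BC = π(0.0309)⁴/32 = 8.95×10^-8 m⁴; J_CD = π(0.0230)⁴/32 = 2.75×10^-8 m⁴.
θ = (T/G)·Σ L_i/J_i = (540.4/41.4×10⁹)·(0.411/8.29×10^-7 + 0.253/8.95×10^-8 + 0.427/2.75×10^-8) = 0.2462 rad.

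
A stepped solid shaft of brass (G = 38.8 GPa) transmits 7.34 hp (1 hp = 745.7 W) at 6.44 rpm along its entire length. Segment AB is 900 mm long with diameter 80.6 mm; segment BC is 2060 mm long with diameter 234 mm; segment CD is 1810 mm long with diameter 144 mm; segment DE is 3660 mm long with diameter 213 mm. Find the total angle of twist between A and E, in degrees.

3.42°

ω = 2π·6.44/60 = 0.6744 rad/s, so T = P/ω = 7.34×745.7 / 0.6744 = 8116 N·m.
J_AB = π(0.0806)⁴/32 = 4.14×10^-6 m⁴; J_BC = π(0.234)⁴/32 = 2.94×10^-4 m⁴; J_CD = π(0.144)⁴/32 = 4.22×10^-5 m⁴; J_DE = π(0.213)⁴/32 = 2.02×10^-4 m⁴.
θ = (T/G)·Σ L_i/J_i = (8116/38.8×10⁹)·(0.900/4.14×10^-6 + 2.06/2.94×10^-4 + 1.81/4.22×10^-5 + 3.66/2.02×10^-4) = 0.05966 rad.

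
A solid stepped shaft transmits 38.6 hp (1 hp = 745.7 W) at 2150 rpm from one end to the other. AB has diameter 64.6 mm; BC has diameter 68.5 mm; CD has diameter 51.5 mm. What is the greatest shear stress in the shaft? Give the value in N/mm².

ω = 2π·2150/60 = 225.1 rad/s, so T = P/ω = 38.6×745.7 / 225.1 = 127.8 N·m.
Under the same torque, τ_max = 16T/(πd³) is largest where d is smallest — segment CD (d = 51.5 mm).
τ_max = 16·127.8/(π·(0.0515)³) = 4.767×10^6 Pa.

4.77 N/mm²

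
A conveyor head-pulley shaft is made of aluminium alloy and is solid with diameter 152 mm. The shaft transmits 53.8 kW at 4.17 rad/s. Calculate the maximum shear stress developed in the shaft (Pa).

ω = 4.17 rad/s, so T = P/ω = 53.8×10³ / 4.170 = 12900 N·m.
J = πd⁴/32 = π(0.152)⁴/32 = 5.241×10^-5 m⁴.
τ_max = T·r/J = 12900 × 0.0760 / 5.241×10^-5 = 1.871×10^7 Pa.

1.87e7 Pa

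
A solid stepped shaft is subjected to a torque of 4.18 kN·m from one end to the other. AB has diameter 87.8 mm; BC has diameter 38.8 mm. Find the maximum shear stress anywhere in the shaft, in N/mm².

Under the same torque, τ_max = 16T/(πd³) is largest where d is smallest — segment BC (d = 38.8 mm).
τ_max = 16·4180/(π·(0.0388)³) = 3.645×10^8 Pa.

364 N/mm²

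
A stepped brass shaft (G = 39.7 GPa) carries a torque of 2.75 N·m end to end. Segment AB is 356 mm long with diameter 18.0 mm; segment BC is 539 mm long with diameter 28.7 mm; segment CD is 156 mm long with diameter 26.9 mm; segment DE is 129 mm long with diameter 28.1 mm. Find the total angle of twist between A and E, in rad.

J_AB = π(0.0180)⁴/32 = 1.03×10^-8 m⁴; J_BC = π(0.0287)⁴/32 = 6.66×10^-8 m⁴; J_CD = π(0.0269)⁴/32 = 5.14×10^-8 m⁴; J_DE = π(0.0281)⁴/32 = 6.12×10^-8 m⁴.
θ = (T/G)·Σ L_i/J_i = (2.750/39.7×10⁹)·(0.356/1.03×10^-8 + 0.539/6.66×10^-8 + 0.156/5.14×10^-8 + 0.129/6.12×10^-8) = 3.310×10^-3 rad.

0.00331 rad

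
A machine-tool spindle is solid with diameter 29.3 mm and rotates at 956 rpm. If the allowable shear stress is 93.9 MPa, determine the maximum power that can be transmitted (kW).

J = πd⁴/32 = π(0.0293)⁴/32 = 7.236×10^-8 m⁴.
T_max = τ_allow·J/r = 9.39×10^7 × 7.236×10^-8 / 0.0146 = 463.8 N·m.
ω = 2π·956/60 = 100.1 rad/s, so P_max = T_max·ω = 4.643×10^4 W.

46.4 kW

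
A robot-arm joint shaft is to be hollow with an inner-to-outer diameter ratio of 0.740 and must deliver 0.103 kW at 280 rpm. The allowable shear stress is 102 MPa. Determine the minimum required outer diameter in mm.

ω = 2π·280/60 = 29.32 rad/s, so T = P/ω = 0.103×10³ / 29.32 = 3.513 N·m.
For a hollow shaft with d_i/d_o = 0.740: τ_max = 16T/(π d_o³ (1−k⁴)), so d_o = [16T/(π τ_allow (1−k⁴))]^(1/3) = [16·3.513/(π·1.02×10^8·0.7001)]^(1/3) = 0.006304 m.

6.30 mm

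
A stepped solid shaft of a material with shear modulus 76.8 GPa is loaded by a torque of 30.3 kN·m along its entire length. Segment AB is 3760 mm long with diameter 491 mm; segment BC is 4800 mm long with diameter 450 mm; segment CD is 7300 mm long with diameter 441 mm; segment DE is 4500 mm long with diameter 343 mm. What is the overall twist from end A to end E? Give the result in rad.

0.00281 rad

J_AB = π(0.491)⁴/32 = 5.71×10^-3 m⁴; J_BC = π(0.450)⁴/32 = 4.03×10^-3 m⁴; J_CD = π(0.441)⁴/32 = 3.71×10^-3 m⁴; J_DE = π(0.343)⁴/32 = 1.36×10^-3 m⁴.
θ = (T/G)·Σ L_i/J_i = (30300/76.8×10⁹)·(3.76/5.71×10^-3 + 4.80/4.03×10^-3 + 7.30/3.71×10^-3 + 4.50/1.36×10^-3) = 2.813×10^-3 rad.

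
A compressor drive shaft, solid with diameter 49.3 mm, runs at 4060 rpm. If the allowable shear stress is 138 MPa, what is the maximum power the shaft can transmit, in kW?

J = πd⁴/32 = π(0.0493)⁴/32 = 5.799×10^-7 m⁴.
T_max = τ_allow·J/r = 1.38×10^8 × 5.799×10^-7 / 0.0246 = 3247 N·m.
ω = 2π·4060/60 = 425.2 rad/s, so P_max = T_max·ω = 1.380×10^6 W.

1380 kW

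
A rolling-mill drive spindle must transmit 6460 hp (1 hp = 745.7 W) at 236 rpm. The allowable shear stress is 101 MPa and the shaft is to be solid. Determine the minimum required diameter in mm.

ω = 2π·236/60 = 24.71 rad/s, so T = P/ω = 6460×745.7 / 24.71 = 194900 N·m.
For a solid shaft τ_max = 16T/(πd³), so d = (16T/(π τ_allow))^(1/3) = (16·194900/(π·1.01×10^8))^(1/3) = 0.2142 m.

214 mm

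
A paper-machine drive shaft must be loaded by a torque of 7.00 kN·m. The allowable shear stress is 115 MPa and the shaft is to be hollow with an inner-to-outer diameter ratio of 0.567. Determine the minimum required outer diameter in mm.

For a hollow shaft with d_i/d_o = 0.567: τ_max = 16T/(π d_o³ (1−k⁴)), so d_o = [16T/(π τ_allow (1−k⁴))]^(1/3) = [16·7000/(π·1.15×10^8·0.8966)]^(1/3) = 0.07019 m.

70.2 mm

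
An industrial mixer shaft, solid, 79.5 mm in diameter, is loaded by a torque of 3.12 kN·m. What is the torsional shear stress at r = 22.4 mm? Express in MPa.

J = πd⁴/32 = π(0.0795)⁴/32 = 3.922×10^-6 m⁴.
Shear stress varies linearly with radius: τ = T·r/J = 3120 × 0.0224 / 3.922×10^-6 = 1.782×10^7 Pa.

17.8 MPa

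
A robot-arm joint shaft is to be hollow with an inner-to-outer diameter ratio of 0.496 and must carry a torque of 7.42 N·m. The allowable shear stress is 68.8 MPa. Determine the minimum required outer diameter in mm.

8.36 mm

For a hollow shaft with d_i/d_o = 0.496: τ_max = 16T/(π d_o³ (1−k⁴)), so d_o = [16T/(π τ_allow (1−k⁴))]^(1/3) = [16·7.420/(π·6.88×10^7·0.9395)]^(1/3) = 0.008362 m.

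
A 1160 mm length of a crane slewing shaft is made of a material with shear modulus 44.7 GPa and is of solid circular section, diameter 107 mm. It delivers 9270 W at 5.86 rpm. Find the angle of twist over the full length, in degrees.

1.75°

ω = 2π·5.86/60 = 0.6137 rad/s, so T = P/ω = 9270 / 0.6137 = 15110 N·m.
J = πd⁴/32 = π(0.107)⁴/32 = 1.287×10^-5 m⁴.
θ = T·L/(G·J) = 15110 × 1.16 / (44.7×10⁹ × 1.287×10^-5) = 0.03046 rad.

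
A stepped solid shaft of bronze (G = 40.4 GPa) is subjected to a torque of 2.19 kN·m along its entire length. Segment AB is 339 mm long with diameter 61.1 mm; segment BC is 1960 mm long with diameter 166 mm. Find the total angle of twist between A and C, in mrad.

14.9 mrad

J_AB = π(0.0611)⁴/32 = 1.37×10^-6 m⁴; J_BC = π(0.166)⁴/32 = 7.45×10^-5 m⁴.
θ = (T/G)·Σ L_i/J_i = (2190/40.4×10⁹)·(0.339/1.37×10^-6 + 1.96/7.45×10^-5) = 0.01486 rad.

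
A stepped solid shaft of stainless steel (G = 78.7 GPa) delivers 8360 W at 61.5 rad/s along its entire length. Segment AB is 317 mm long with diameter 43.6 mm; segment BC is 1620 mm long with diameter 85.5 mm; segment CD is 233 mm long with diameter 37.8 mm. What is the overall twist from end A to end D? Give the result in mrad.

ω = 61.5 rad/s, so T = P/ω = 8360 / 61.50 = 135.9 N·m.
J_AB = π(0.0436)⁴/32 = 3.55×10^-7 m⁴; J_BC = π(0.0855)⁴/32 = 5.25×10^-6 m⁴; J_CD = π(0.0378)⁴/32 = 2.00×10^-7 m⁴.
θ = (T/G)·Σ L_i/J_i = (135.9/78.7×10⁹)·(0.317/3.55×10^-7 + 1.62/5.25×10^-6 + 0.233/2.00×10^-7) = 4.085×10^-3 rad.

4.08 mrad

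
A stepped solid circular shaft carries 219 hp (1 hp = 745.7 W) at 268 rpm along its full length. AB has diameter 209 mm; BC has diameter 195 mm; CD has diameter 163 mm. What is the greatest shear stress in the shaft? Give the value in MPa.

6.84 MPa

ω = 2π·268/60 = 28.06 rad/s, so T = P/ω = 219×745.7 / 28.06 = 5819 N·m.
Under the same torque, τ_max = 16T/(πd³) is largest where d is smallest — segment CD (d = 163 mm).
τ_max = 16·5819/(π·(0.163)³) = 6.843×10^6 Pa.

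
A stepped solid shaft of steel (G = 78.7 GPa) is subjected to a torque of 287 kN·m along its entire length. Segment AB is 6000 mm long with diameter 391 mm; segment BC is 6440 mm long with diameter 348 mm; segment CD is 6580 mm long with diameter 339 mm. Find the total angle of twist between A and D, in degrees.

J_AB = π(0.391)⁴/32 = 2.29×10^-3 m⁴; J_BC = π(0.348)⁴/32 = 1.44×10^-3 m⁴; J_CD = π(0.339)⁴/32 = 1.30×10^-3 m⁴.
θ = (T/G)·Σ L_i/J_i = (287000/78.7×10⁹)·(6.00/2.29×10^-3 + 6.44/1.44×10^-3 + 6.58/1.30×10^-3) = 0.04435 rad.

2.54°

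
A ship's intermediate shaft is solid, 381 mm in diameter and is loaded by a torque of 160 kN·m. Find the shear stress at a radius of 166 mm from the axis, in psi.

J = πd⁴/32 = π(0.381)⁴/32 = 2.069×10^-3 m⁴.
Shear stress varies linearly with radius: τ = T·r/J = 160000 × 0.166 / 2.069×10^-3 = 1.284×10^7 Pa.

1860 psi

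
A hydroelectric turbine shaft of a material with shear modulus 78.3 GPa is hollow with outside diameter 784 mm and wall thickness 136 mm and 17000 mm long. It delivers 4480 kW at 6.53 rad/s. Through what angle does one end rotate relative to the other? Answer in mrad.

ω = 6.53 rad/s, so T = P/ω = 4480×10³ / 6.530 = 686100 N·m.
J = π(d_o⁴ − d_i⁴)/32 = π(0.784⁴ − 0.512⁴)/32 = 0.03034 m⁴.
θ = T·L/(G·J) = 686100 × 17.0 / (78.3×10⁹ × 0.03034) = 4.909×10^-3 rad.

4.91 mrad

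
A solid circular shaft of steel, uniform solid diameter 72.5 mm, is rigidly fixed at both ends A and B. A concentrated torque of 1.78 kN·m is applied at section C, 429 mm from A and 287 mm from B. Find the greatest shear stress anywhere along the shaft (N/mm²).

With uniform GJ and both ends fixed, compatibility θ_AC = θ_CB gives T_A·a = T_B·b, together with T_A + T_B = T₀.
T_A = T₀·b/(a+b) = 1780·287/716.0 = 713.5 N·m; T_B = 1067 N·m.
τ in each portion: τ_AC = 9.54×10^6 Pa, τ_CB = 1.43×10^7 Pa; maximum is in CB.
τ_max = T_CB·r/J = 1067·0.0362/2.71×10^-6 = 1.425×10^7 Pa.

14.3 N/mm²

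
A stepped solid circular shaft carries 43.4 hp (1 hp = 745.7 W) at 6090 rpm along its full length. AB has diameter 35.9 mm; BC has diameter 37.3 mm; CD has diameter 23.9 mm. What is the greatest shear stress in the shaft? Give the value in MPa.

ω = 2π·6090/60 = 637.7 rad/s, so T = P/ω = 43.4×745.7 / 637.7 = 50.75 N·m.
Under the same torque, τ_max = 16T/(πd³) is largest where d is smallest — segment CD (d = 23.9 mm).
τ_max = 16·50.75/(π·(0.0239)³) = 1.893×10^7 Pa.

18.9 MPa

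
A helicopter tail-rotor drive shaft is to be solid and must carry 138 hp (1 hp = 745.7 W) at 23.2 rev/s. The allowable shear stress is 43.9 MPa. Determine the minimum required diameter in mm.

ω = 2π·23.2 = 145.8 rad/s, so T = P/ω = 138×745.7 / 145.8 = 706.0 N·m.
For a solid shaft τ_max = 16T/(πd³), so d = (16T/(π τ_allow))^(1/3) = (16·706.0/(π·4.39×10^7))^(1/3) = 0.04343 m.

43.4 mm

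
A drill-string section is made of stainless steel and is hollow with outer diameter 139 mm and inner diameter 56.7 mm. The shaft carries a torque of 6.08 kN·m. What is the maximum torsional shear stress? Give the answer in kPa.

11900 kPa

J = π(d_o⁴ − d_i⁴)/32 = π(0.139⁴ − 0.0567⁴)/32 = 3.563×10^-5 m⁴.
τ_max = T·r/J = 6080 × 0.0695 / 3.563×10^-5 = 1.186×10^7 Pa.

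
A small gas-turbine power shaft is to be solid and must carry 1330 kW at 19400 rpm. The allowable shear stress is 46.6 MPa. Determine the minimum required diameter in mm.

ω = 2π·19400/60 = 2032 rad/s, so T = P/ω = 1330×10³ / 2032 = 654.7 N·m.
For a solid shaft τ_max = 16T/(πd³), so d = (16T/(π τ_allow))^(1/3) = (16·654.7/(π·4.66×10^7))^(1/3) = 0.04151 m.

41.5 mm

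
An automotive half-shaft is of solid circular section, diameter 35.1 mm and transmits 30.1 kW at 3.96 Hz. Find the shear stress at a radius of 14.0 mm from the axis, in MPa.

114 MPa

ω = 2π·3.96 = 24.88 rad/s, so T = P/ω = 30.1×10³ / 24.88 = 1210 N·m.
J = πd⁴/32 = π(0.0351)⁴/32 = 1.490×10^-7 m⁴.
Shear stress varies linearly with radius: τ = T·r/J = 1210 × 0.0140 / 1.490×10^-7 = 1.137×10^8 Pa.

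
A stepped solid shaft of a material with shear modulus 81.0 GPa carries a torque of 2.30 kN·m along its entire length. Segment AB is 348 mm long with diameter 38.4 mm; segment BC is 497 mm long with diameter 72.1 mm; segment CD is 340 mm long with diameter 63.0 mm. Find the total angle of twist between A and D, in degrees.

J_AB = π(0.0384)⁴/32 = 2.13×10^-7 m⁴; J_BC = π(0.0721)⁴/32 = 2.65×10^-6 m⁴; J_CD = π(0.0630)⁴/32 = 1.55×10^-6 m⁴.
θ = (T/G)·Σ L_i/J_i = (2300/81.0×10⁹)·(0.348/2.13×10^-7 + 0.497/2.65×10^-6 + 0.340/1.55×10^-6) = 0.05785 rad.

3.31°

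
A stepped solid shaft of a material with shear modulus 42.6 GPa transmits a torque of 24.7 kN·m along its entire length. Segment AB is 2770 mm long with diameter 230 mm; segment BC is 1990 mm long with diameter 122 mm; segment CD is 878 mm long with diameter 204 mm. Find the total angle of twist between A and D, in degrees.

3.55°

J_AB = π(0.230)⁴/32 = 2.75×10^-4 m⁴; J_BC = π(0.122)⁴/32 = 2.17×10^-5 m⁴; J_CD = π(0.204)⁴/32 = 1.70×10^-4 m⁴.
θ = (T/G)·Σ L_i/J_i = (24700/42.6×10⁹)·(2.77/2.75×10^-4 + 1.99/2.17×10^-5 + 0.878/1.70×10^-4) = 0.06189 rad.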